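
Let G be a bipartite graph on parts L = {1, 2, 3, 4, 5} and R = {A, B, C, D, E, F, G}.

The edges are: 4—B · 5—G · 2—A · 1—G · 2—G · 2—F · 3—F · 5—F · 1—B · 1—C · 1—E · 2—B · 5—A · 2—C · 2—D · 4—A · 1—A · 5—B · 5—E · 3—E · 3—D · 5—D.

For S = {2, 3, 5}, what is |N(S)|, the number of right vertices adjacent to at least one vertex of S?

The union of neighbours of {2, 3, 5} is {A, B, C, D, E, F, G}, which has 7 elements.
Since |N(S)| = 7 ≥ |S| = 3, Hall's condition holds for this subset.

7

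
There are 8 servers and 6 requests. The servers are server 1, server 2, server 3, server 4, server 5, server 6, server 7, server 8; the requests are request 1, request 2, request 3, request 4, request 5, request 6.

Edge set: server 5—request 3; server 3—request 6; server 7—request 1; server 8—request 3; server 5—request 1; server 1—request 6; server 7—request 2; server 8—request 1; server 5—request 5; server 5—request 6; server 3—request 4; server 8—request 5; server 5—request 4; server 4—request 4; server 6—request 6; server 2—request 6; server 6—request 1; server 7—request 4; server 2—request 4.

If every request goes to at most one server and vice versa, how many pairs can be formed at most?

For example, pair server 1→request 6, server 2→request 4, server 5→request 3, server 6→request 1, server 7→request 2, server 8→request 5.
The set {server 1, server 2, server 3, server 4} has only 2 neighbours ({request 4, request 6}), so by Hall's theorem at most 6 of the 8 servers can be matched.

6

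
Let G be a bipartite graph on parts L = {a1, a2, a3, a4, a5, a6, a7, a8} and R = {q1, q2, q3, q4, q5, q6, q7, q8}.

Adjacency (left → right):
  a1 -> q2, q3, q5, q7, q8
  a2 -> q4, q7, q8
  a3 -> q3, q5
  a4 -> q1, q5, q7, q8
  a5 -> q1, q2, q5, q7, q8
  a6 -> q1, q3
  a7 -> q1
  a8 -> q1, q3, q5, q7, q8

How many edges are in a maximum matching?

One maximum matching: a1-q2, a2-q4, a3-q5, a4-q8, a5-q7, a6-q3, a7-q1.
The set {a1, a3, a4, a5, a6, a7, a8} has only 6 neighbours ({q1, q2, q3, q5, q7, q8}), so by Hall's theorem at most 7 of the 8 left vertices can be matched.

7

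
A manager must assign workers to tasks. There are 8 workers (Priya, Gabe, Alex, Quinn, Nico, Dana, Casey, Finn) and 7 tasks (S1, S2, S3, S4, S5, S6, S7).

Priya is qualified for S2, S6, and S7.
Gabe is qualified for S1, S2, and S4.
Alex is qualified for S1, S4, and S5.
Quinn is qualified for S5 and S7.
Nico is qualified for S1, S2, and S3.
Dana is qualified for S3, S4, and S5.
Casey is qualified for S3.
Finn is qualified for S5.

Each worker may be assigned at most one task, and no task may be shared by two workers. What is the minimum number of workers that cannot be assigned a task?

1

A valid assignment of size 7: Priya→S6, Gabe→S4, Alex→S1, Quinn→S7, Nico→S2, Dana→S5, Casey→S3.
The set {Gabe, Alex, Nico, Dana, Casey, Finn} has only 5 neighbours ({S1, S2, S3, S4, S5}), so by Hall's theorem at most 7 of the 8 workers can be matched.
That matches 7 of the 8, leaving 1 unmatched; no matching can do better.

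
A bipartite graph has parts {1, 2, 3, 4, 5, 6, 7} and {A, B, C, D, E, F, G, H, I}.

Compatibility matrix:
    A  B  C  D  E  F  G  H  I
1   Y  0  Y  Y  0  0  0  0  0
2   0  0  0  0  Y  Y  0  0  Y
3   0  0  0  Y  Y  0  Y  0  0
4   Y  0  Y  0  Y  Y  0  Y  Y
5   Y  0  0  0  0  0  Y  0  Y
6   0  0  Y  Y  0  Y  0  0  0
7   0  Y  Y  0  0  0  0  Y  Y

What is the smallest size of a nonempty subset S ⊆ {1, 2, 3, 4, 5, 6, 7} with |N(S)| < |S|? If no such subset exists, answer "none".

none

A matching saturating every left vertex exists, for instance 1→C, 2→E, 3→D, 4→A, 5→G, 6→F, 7→B.
By Hall's marriage theorem, this means |N(S)| ≥ |S| for every subset S, so no violating subset exists.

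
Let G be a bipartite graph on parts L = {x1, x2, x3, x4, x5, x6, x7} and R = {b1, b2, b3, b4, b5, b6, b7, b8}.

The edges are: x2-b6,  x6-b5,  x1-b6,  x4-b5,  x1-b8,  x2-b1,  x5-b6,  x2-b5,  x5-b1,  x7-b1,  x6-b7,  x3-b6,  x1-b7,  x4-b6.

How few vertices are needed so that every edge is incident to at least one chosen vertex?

{x1, x6, b1, b5, b6} is a vertex cover of size 5: every edge has an endpoint in this set.
No smaller cover exists because x1–b8, x2–b1, x3–b6, x4–b5, x6–b7 is a matching of size 5, and a cover must include an endpoint of each of these disjoint edges (König's theorem).

5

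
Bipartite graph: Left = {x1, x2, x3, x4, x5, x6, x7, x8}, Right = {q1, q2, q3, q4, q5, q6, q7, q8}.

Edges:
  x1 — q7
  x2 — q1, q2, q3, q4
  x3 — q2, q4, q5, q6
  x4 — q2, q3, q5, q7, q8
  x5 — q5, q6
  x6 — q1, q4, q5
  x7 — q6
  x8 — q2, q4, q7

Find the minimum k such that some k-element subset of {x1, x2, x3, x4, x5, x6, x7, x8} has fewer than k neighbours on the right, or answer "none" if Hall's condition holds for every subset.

none

A matching saturating every left vertex exists, for instance x1→q7, x2→q3, x3→q4, x4→q8, x5→q5, x6→q1, x7→q6, x8→q2.
By Hall's marriage theorem, this means |N(S)| ≥ |S| for every subset S, so no violating subset exists.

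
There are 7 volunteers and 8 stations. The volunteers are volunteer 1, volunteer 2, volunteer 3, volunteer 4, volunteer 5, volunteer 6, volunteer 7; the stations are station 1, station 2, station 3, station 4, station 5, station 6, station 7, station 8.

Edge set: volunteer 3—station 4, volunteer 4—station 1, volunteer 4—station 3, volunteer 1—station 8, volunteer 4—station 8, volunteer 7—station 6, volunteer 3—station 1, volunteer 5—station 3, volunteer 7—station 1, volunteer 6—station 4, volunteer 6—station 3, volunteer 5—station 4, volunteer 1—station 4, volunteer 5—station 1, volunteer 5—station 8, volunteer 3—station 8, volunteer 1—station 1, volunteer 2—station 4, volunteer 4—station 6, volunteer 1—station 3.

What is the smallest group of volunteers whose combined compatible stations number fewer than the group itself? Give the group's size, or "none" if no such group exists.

5

Take S = {volunteer 1, volunteer 2, volunteer 3, volunteer 5, volunteer 6}. Its neighbourhood is {station 1, station 3, station 4, station 8}, so |N(S)| = 4 < |S| = 5.
Every subset of size less than 5 has at least as many neighbours as members, so 5 is the minimum.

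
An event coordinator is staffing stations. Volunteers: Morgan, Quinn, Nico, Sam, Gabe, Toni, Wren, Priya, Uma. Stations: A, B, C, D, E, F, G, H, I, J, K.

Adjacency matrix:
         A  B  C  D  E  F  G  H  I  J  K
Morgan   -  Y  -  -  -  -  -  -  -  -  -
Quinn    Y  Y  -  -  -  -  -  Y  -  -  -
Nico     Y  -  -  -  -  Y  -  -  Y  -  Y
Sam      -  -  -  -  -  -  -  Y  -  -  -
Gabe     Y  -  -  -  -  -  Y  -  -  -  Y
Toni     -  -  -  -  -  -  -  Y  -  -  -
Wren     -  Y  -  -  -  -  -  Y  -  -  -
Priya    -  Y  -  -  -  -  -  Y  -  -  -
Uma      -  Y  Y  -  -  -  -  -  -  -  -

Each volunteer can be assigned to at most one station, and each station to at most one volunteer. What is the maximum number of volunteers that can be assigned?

For example, pair Morgan–B, Quinn–A, Nico–I, Sam–H, Gabe–K, Uma–C.
The set {Morgan, Sam, Toni, Wren, Priya} has only 2 neighbours ({B, H}), so by Hall's theorem at most 6 of the 9 volunteers can be matched.

6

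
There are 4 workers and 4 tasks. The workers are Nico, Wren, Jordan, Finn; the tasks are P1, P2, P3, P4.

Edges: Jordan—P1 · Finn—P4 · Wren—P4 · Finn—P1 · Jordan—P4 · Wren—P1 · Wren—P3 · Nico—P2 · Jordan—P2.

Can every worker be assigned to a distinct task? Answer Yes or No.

Yes

A valid assignment of size 4: Nico→P2, Wren→P3, Jordan→P4, Finn→P1.
Every worker is matched, so this is a perfect matching.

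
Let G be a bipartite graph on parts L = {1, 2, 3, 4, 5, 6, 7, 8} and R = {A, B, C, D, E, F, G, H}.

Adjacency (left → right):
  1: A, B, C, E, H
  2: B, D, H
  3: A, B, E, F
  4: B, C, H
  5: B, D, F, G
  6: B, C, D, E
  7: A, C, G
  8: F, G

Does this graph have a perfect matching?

Yes

One maximum matching: 1-A, 2-H, 3-B, 4-C, 5-D, 6-E, 7-G, 8-F.
All 8 left vertices are covered.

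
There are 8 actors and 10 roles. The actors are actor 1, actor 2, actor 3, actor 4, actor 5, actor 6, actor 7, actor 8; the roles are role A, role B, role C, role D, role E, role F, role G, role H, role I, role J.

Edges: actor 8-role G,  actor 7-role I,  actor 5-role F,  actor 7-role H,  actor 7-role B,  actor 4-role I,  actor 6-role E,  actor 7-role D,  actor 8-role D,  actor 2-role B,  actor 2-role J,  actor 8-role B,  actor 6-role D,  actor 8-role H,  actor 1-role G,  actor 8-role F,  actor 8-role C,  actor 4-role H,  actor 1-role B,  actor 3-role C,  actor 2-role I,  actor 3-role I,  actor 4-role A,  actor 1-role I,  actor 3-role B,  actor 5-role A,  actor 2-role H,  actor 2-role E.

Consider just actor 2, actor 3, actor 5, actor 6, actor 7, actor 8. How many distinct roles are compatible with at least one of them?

The union of neighbours of {actor 2, actor 3, actor 5, actor 6, actor 7, actor 8} is {role A, role B, role C, role D, role E, role F, role G, role H, role I, role J}, which has 10 elements.
Since |N(S)| = 10 ≥ |S| = 6, Hall's condition holds for this subset.

10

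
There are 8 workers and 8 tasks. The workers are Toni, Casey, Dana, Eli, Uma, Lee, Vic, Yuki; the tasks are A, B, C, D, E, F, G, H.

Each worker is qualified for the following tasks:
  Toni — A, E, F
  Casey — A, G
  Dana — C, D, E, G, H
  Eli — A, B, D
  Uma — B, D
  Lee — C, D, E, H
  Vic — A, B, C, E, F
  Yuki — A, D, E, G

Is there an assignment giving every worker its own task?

Yes

For example, pair Toni–F, Casey–A, Dana–G, Eli–D, Uma–B, Lee–H, Vic–C, Yuki–E.
Every worker is matched, so this is a perfect matching.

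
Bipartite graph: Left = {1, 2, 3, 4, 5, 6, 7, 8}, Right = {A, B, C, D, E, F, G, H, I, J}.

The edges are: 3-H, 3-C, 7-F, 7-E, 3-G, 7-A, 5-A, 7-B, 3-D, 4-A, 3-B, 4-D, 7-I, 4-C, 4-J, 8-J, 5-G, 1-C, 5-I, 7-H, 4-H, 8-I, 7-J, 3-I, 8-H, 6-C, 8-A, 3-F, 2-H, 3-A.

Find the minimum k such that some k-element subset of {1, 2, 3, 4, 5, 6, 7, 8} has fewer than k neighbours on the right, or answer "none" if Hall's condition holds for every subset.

2

Take S = {1, 6}. Its neighbourhood is {C}, so |N(S)| = 1 < |S| = 2.
No single vertex violates Hall's condition since each has at least one neighbour, so 2 is the minimum.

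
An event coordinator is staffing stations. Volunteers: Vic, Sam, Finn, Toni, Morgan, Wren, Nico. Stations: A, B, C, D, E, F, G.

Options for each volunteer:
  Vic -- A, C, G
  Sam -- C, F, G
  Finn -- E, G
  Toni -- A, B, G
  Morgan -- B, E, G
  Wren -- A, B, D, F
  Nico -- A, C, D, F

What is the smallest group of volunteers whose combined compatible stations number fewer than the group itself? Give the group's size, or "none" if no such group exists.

none

A matching saturating every volunteer exists, for instance Vic→G, Sam→C, Finn→E, Toni→A, Morgan→B, Wren→D, Nico→F.
By Hall's marriage theorem, this means |N(S)| ≥ |S| for every subset S, so no violating subset exists.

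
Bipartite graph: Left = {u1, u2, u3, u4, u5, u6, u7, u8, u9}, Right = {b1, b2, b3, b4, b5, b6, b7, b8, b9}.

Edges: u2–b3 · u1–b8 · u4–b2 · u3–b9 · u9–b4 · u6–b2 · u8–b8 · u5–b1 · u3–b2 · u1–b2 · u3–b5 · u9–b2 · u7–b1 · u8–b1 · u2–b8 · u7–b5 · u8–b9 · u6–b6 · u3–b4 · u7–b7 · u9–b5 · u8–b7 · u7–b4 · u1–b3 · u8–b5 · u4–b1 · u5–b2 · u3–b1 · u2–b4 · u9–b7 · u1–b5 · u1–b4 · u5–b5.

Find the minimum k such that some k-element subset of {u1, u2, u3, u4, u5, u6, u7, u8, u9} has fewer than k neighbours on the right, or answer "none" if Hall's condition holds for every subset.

A matching saturating every left vertex exists, for instance u1→b4, u2→b3, u3→b9, u4→b1, u5→b2, u6→b6, u7→b7, u8→b8, u9→b5.
By Hall's marriage theorem, this means |N(S)| ≥ |S| for every subset S, so no violating subset exists.

none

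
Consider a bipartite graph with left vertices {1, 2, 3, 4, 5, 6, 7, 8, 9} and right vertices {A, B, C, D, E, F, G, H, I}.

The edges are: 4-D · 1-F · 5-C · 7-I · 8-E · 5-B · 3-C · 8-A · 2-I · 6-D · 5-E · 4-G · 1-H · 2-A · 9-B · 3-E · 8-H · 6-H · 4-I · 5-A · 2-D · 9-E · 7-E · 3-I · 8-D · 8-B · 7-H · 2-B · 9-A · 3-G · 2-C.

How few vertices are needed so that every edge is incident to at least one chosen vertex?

9

{1, 2, 3, 4, 5, 6, 7, 8, 9} is a vertex cover of size 9: every edge has an endpoint in this set.
No smaller cover exists because 1–F, 2–A, 3–G, 4–D, 5–C, 6–H, 7–I, 8–E, 9–B is a matching of size 9, and a cover must include an endpoint of each of these disjoint edges (König's theorem).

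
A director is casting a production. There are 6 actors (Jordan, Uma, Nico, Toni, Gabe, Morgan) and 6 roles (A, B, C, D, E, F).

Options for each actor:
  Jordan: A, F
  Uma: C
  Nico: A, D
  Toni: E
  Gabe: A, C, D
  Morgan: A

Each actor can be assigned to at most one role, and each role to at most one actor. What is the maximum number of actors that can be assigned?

For example, pair Jordan→F, Uma→C, Nico→A, Toni→E, Gabe→D.
The set {Uma, Nico, Gabe, Morgan} has only 3 neighbours ({A, C, D}), so by Hall's theorem at most 5 of the 6 actors can be matched.

5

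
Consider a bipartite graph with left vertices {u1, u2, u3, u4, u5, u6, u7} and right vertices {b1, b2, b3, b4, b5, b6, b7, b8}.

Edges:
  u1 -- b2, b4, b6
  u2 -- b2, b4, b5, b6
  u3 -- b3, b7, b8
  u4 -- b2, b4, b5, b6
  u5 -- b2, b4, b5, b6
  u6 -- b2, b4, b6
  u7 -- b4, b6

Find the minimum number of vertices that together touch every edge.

5

{u3, b2, b4, b5, b6} is a vertex cover of size 5: every edge has an endpoint in this set.
No smaller cover exists because u1–b2, u2–b4, u3–b3, u4–b6, u5–b5 is a matching of size 5, and a cover must include an endpoint of each of these disjoint edges (König's theorem).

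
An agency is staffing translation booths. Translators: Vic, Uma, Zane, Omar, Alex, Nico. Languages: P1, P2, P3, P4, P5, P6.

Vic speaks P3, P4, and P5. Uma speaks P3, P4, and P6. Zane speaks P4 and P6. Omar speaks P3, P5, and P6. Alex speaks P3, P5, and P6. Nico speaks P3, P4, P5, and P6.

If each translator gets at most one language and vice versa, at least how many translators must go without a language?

For example, pair Vic–P4, Uma–P3, Zane–P6, Omar–P5.
The set {Vic, Uma, Zane, Omar, Alex, Nico} has only 4 neighbours ({P3, P4, P5, P6}), so by Hall's theorem at most 4 of the 6 translators can be matched.
That matches 4 of the 6, leaving 2 unmatched; no matching can do better.

2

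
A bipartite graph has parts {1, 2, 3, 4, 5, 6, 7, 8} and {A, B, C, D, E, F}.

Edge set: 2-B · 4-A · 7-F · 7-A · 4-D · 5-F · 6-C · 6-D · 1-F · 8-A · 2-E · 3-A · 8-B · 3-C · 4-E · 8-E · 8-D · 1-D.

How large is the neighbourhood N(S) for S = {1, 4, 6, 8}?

6

The union of neighbours of {1, 4, 6, 8} is {A, B, C, D, E, F}, which has 6 elements.
Since |N(S)| = 6 ≥ |S| = 4, Hall's condition holds for this subset.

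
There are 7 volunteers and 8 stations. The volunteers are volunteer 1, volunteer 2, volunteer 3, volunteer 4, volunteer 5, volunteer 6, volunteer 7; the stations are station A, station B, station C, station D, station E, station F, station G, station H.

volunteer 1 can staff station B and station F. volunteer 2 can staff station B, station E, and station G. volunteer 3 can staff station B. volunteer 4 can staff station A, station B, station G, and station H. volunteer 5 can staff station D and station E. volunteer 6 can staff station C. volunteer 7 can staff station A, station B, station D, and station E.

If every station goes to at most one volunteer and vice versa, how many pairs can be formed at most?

A valid assignment of size 7: volunteer 1–station F, volunteer 2–station G, volunteer 3–station B, volunteer 4–station H, volunteer 5–station D, volunteer 6–station C, volunteer 7–station A.
All 7 volunteers are matched, so no larger matching exists.

7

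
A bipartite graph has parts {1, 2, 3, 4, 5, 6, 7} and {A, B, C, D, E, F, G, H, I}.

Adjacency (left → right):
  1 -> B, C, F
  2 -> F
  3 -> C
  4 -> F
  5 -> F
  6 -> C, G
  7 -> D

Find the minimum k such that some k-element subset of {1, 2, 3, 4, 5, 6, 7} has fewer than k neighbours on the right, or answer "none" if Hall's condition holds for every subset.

Take S = {2, 4}. Its neighbourhood is {F}, so |N(S)| = 1 < |S| = 2.
No single vertex violates Hall's condition since each has at least one neighbour, so 2 is the minimum.

2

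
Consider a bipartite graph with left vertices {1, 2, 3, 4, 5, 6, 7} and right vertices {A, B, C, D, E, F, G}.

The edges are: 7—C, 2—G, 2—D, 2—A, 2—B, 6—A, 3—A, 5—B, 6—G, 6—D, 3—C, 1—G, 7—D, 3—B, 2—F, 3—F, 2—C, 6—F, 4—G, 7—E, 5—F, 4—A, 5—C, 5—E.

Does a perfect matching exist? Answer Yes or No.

One maximum matching: 1–G, 2–F, 3–C, 4–A, 5–B, 6–D, 7–E.
Every left vertex is matched, so this is a perfect matching.

Yes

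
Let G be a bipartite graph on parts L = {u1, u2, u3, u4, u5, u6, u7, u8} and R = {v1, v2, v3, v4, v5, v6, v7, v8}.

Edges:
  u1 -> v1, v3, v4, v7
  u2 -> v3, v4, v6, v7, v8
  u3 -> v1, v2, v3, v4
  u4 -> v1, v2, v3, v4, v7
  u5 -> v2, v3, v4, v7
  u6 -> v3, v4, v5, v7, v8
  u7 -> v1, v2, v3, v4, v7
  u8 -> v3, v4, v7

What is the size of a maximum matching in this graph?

7

One maximum matching: u1→v1, u2→v6, u3→v4, u4→v2, u5→v7, u6→v5, u7→v3.
The set {u1, u3, u4, u5, u7, u8} has only 5 neighbours ({v1, v2, v3, v4, v7}), so by Hall's theorem at most 7 of the 8 left vertices can be matched.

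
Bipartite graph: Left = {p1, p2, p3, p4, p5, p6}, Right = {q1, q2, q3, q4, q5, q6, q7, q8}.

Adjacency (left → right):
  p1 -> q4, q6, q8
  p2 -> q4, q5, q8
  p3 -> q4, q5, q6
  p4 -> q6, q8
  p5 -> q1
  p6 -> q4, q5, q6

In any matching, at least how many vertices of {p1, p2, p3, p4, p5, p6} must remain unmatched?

1

One maximum matching: p1-q6, p2-q4, p3-q5, p4-q8, p5-q1.
The set {p1, p2, p3, p4, p6} has only 4 neighbours ({q4, q5, q6, q8}), so by Hall's theorem at most 5 of the 6 left vertices can be matched.
That matches 5 of the 6, leaving 1 unmatched; no matching can do better.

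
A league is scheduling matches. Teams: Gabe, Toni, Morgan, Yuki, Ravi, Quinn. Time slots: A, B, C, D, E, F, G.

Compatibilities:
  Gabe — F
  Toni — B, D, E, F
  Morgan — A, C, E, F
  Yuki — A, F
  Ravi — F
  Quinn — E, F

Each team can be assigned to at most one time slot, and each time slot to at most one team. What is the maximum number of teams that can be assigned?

5

For example, pair Gabe→F, Toni→B, Morgan→C, Yuki→A, Quinn→E.
The set {Gabe, Ravi} has only 1 neighbour ({F}), so by Hall's theorem at most 5 of the 6 teams can be matched.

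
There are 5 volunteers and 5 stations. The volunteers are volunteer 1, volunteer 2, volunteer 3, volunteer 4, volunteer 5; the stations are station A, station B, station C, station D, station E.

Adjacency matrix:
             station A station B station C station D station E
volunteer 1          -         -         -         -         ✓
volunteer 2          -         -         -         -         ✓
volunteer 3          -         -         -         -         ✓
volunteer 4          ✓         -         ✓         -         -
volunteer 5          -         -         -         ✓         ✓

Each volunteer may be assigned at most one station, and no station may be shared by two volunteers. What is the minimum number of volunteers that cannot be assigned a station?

2

For example, pair volunteer 1–station E, volunteer 4–station A, volunteer 5–station D.
The set {volunteer 1, volunteer 2, volunteer 3} has only 1 neighbour ({station E}), so by Hall's theorem at most 3 of the 5 volunteers can be matched.
That matches 3 of the 5, leaving 2 unmatched; no matching can do better.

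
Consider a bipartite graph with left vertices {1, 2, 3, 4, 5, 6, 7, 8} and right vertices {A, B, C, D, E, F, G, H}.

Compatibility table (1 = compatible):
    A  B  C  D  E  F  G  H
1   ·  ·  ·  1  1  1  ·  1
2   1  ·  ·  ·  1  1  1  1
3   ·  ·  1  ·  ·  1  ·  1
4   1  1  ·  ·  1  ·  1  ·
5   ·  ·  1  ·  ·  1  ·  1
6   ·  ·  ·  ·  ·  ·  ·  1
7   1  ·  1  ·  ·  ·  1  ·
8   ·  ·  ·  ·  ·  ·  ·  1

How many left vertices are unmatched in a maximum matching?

One maximum matching: 1–E, 2–A, 3–C, 4–B, 5–F, 6–H, 7–G.
The set {6, 8} has only 1 neighbour ({H}), so by Hall's theorem at most 7 of the 8 left vertices can be matched.
That matches 7 of the 8, leaving 1 unmatched; no matching can do better.

1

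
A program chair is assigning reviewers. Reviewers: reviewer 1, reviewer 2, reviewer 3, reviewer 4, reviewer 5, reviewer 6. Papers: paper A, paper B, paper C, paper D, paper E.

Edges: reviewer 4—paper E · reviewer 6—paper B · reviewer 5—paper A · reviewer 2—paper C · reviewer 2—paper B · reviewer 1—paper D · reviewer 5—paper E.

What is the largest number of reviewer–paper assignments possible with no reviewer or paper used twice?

One maximum matching: reviewer 1-paper D, reviewer 2-paper C, reviewer 4-paper E, reviewer 5-paper A, reviewer 6-paper B.
The set {reviewer 3} has only 0 neighbours (∅), so by Hall's theorem at most 5 of the 6 reviewers can be matched.

5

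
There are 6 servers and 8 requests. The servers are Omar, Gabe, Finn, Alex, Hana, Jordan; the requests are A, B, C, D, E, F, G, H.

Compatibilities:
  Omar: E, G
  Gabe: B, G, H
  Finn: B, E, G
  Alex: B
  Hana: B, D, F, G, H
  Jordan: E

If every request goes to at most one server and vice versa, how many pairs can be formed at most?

5

A valid assignment of size 5: Omar-G, Gabe-H, Finn-E, Alex-B, Hana-F.
The set {Omar, Finn, Alex, Jordan} has only 3 neighbours ({B, E, G}), so by Hall's theorem at most 5 of the 6 servers can be matched.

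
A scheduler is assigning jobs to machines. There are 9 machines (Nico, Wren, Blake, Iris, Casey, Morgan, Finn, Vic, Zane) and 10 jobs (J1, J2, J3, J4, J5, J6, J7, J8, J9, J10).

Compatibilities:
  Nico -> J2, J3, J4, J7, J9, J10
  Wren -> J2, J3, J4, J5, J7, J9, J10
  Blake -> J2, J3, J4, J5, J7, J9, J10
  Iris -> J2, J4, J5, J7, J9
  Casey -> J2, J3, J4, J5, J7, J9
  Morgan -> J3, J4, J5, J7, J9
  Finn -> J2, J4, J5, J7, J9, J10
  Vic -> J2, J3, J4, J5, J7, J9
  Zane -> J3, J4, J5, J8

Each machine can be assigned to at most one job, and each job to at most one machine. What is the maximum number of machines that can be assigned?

8

A valid assignment of size 8: Nico-J4, Wren-J10, Blake-J5, Iris-J2, Casey-J3, Morgan-J7, Finn-J9, Zane-J8.
The set {Nico, Wren, Blake, Iris, Casey, Morgan, Finn, Vic} has only 7 neighbours ({J10, J2, J3, J4, J5, J7, J9}), so by Hall's theorem at most 8 of the 9 machines can be matched.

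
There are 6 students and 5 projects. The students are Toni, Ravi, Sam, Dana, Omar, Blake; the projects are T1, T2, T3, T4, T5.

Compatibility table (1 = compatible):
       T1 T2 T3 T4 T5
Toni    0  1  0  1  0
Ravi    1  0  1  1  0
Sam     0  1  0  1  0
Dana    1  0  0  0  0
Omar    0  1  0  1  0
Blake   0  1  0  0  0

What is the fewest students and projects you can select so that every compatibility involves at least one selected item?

The 4 edges Toni–T4, Ravi–T3, Sam–T2, Dana–T1 form a matching, so any vertex cover needs at least 4 vertices (one per matched edge).
Conversely {Ravi, Dana, T2, T4} meets every edge and has exactly 4 vertices, so 4 is optimal.

4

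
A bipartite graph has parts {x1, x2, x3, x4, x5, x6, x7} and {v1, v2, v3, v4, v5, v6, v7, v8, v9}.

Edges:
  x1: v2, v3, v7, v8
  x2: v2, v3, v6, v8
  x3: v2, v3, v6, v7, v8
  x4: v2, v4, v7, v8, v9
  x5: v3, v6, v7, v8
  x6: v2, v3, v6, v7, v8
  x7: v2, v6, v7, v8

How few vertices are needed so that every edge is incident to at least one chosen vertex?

6

{x4, v2, v3, v6, v7, v8} is a vertex cover of size 6: every edge has an endpoint in this set.
No smaller cover exists because x1–v8, x2–v6, x3–v2, x4–v9, x5–v7, x6–v3 is a matching of size 6, and a cover must include an endpoint of each of these disjoint edges (König's theorem).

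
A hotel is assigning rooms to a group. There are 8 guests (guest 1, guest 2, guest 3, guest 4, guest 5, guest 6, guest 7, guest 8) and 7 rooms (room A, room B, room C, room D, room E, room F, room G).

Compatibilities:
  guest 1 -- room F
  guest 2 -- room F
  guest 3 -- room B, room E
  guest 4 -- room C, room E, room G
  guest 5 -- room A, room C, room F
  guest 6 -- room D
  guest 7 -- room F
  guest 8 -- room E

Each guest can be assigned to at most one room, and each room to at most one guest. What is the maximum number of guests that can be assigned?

6

For example, pair guest 1–room F, guest 3–room B, guest 4–room G, guest 5–room C, guest 6–room D, guest 8–room E.
The set {guest 1, guest 2, guest 7} has only 1 neighbour ({room F}), so by Hall's theorem at most 6 of the 8 guests can be matched.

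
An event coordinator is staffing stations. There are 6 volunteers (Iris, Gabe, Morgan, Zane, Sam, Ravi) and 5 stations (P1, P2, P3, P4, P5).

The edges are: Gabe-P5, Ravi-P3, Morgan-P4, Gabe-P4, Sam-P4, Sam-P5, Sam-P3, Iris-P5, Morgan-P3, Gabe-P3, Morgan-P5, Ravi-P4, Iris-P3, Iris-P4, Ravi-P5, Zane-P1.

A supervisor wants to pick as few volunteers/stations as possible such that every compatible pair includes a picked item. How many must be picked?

4

{Zane, P3, P4, P5} is a vertex cover of size 4: every edge has an endpoint in this set.
No smaller cover exists because Iris–P3, Gabe–P4, Morgan–P5, Zane–P1 is a matching of size 4, and a cover must include an endpoint of each of these disjoint edges (König's theorem).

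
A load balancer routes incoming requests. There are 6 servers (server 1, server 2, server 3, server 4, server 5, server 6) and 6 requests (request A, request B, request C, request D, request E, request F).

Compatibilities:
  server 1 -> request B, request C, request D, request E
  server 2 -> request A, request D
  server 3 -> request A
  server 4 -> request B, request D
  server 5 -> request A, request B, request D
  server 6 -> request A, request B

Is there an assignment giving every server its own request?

No

The set {server 2, server 3, server 4, server 5, server 6} has only 3 neighbours ({request A, request B, request D}), so by Hall's theorem at most 4 of the 6 servers can be matched.
Hence no matching covers every server.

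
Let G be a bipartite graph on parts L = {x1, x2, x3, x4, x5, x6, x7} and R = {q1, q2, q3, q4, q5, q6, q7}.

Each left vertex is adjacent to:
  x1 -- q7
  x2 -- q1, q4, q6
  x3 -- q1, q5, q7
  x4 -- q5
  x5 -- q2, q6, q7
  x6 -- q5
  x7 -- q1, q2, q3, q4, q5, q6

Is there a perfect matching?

No

The set {x4, x6} has only 1 neighbour ({q5}), so by Hall's theorem at most 6 of the 7 left vertices can be matched.
Hence no matching covers every left vertex.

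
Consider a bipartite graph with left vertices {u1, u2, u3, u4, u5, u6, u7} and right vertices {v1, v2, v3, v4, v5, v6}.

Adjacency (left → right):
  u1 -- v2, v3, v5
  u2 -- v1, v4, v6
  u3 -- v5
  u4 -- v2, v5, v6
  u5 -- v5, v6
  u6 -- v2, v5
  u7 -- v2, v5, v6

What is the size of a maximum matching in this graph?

For example, pair u1-v3, u2-v1, u3-v5, u4-v2, u5-v6.
The set {u3, u4, u5, u6, u7} has only 3 neighbours ({v2, v5, v6}), so by Hall's theorem at most 5 of the 7 left vertices can be matched.

5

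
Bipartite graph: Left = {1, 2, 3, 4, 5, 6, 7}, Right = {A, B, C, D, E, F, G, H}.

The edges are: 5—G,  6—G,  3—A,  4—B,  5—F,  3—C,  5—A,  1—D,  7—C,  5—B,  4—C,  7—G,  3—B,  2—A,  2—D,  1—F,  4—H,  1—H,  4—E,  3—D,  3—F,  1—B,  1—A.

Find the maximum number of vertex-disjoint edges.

7

A valid assignment of size 7: 1–H, 2–D, 3–A, 4–E, 5–B, 6–G, 7–C.
This saturates every left vertex, so 7 is the maximum.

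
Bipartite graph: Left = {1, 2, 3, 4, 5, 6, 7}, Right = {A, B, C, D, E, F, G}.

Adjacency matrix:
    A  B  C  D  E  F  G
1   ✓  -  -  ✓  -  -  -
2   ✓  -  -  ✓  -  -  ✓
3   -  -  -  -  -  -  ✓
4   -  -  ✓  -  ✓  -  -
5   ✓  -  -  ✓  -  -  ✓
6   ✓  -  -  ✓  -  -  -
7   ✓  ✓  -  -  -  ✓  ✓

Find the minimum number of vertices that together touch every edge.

5

A maximum matching has 5 edges (e.g. 1–A, 2–D, 3–G, 4–E, 7–B).
By König's theorem the minimum vertex cover has the same size. One such cover is {4, 7, A, D, G}.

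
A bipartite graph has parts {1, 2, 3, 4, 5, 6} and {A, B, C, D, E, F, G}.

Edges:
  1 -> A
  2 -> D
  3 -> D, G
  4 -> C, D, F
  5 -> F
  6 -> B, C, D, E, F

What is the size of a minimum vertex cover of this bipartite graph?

{1, 2, 3, 4, 5, 6} is a vertex cover of size 6: every edge has an endpoint in this set.
No smaller cover exists because 1–A, 2–D, 3–G, 4–C, 5–F, 6–E is a matching of size 6, and a cover must include an endpoint of each of these disjoint edges (König's theorem).

6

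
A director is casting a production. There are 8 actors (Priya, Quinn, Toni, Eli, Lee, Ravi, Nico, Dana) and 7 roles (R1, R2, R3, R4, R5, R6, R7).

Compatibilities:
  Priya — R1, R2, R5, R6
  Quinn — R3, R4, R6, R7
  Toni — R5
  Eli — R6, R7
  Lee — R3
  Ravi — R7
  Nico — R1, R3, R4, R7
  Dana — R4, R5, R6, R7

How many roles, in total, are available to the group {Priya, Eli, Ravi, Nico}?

The union of neighbours of {Priya, Eli, Ravi, Nico} is {R1, R2, R3, R4, R5, R6, R7}, which has 7 elements.
Since |N(S)| = 7 ≥ |S| = 4, Hall's condition holds for this subset.

7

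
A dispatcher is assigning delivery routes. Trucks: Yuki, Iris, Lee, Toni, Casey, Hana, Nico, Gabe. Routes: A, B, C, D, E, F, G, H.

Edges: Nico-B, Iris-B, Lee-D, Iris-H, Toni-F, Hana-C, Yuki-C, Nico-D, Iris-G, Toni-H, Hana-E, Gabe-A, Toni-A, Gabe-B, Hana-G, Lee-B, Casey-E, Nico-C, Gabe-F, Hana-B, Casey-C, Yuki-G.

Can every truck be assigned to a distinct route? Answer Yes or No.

Yes

A valid assignment of size 8: Yuki–G, Iris–H, Lee–D, Toni–A, Casey–C, Hana–E, Nico–B, Gabe–F.
All 8 trucks are covered.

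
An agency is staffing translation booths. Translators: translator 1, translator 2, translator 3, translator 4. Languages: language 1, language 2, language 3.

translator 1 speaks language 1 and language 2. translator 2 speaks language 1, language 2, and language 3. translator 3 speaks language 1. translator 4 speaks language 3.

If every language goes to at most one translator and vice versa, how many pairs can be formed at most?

For example, pair translator 1–language 2, translator 2–language 3, translator 3–language 1.
The set {translator 1, translator 2, translator 3, translator 4} has only 3 neighbours ({language 1, language 2, language 3}), so by Hall's theorem at most 3 of the 4 translators can be matched.

3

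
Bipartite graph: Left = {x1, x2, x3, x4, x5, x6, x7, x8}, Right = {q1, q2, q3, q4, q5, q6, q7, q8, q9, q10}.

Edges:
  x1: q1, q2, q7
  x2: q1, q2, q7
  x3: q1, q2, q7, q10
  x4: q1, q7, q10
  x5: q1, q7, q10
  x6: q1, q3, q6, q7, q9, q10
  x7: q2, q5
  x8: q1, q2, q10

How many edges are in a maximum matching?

6

For example, pair x1–q1, x2–q2, x3–q10, x4–q7, x6–q9, x7–q5.
The set {x1, x2, x3, x4, x5, x8} has only 4 neighbours ({q1, q10, q2, q7}), so by Hall's theorem at most 6 of the 8 left vertices can be matched.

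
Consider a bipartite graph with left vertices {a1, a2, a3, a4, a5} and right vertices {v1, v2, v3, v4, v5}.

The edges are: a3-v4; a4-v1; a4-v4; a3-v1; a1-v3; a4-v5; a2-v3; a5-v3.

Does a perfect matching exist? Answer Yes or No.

The set {a1, a2, a5} has only 1 neighbour ({v3}), so by Hall's theorem at most 3 of the 5 left vertices can be matched.
Hence no matching covers every left vertex.

No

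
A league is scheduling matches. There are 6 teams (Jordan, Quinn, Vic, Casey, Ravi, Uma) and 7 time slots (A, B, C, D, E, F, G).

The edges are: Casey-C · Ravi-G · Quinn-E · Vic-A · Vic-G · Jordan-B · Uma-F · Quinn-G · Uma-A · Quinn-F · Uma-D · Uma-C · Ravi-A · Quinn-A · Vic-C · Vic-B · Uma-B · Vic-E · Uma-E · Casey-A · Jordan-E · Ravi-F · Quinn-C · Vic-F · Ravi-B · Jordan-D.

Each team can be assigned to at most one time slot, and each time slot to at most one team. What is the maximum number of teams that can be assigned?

A valid assignment of size 6: Jordan-B, Quinn-G, Vic-E, Casey-C, Ravi-F, Uma-A.
This saturates every team, so 6 is the maximum.

6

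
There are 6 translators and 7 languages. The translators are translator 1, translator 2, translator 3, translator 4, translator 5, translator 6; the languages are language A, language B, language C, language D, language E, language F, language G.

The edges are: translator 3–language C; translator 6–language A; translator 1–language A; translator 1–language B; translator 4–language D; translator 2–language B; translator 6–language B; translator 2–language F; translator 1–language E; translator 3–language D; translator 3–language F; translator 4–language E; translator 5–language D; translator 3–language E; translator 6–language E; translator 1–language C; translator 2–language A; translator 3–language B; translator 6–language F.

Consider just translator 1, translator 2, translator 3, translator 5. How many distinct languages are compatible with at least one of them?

6

The union of neighbours of {translator 1, translator 2, translator 3, translator 5} is {language A, language B, language C, language D, language E, language F}, which has 6 elements.
Since |N(S)| = 6 ≥ |S| = 4, Hall's condition holds for this subset.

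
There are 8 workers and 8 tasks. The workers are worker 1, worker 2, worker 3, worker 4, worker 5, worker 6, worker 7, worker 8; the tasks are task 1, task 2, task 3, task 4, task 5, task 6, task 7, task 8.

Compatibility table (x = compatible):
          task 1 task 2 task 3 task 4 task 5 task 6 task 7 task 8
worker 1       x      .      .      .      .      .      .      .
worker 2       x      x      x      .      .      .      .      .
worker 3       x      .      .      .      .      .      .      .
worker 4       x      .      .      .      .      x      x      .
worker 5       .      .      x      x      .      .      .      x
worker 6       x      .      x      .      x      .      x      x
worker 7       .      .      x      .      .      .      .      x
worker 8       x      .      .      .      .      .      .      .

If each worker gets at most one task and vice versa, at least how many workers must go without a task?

2

For example, pair worker 1-task 1, worker 2-task 2, worker 4-task 6, worker 5-task 4, worker 6-task 7, worker 7-task 8.
The set {worker 1, worker 3, worker 8} has only 1 neighbour ({task 1}), so by Hall's theorem at most 6 of the 8 workers can be matched.
That matches 6 of the 8, leaving 2 unmatched; no matching can do better.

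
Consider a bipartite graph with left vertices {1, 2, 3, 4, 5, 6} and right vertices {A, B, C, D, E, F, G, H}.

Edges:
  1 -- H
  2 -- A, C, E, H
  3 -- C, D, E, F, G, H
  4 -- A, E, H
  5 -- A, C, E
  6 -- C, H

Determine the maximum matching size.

For example, pair 1-H, 2-C, 3-G, 4-A, 5-E.
The set {1, 2, 4, 5, 6} has only 4 neighbours ({A, C, E, H}), so by Hall's theorem at most 5 of the 6 left vertices can be matched.

5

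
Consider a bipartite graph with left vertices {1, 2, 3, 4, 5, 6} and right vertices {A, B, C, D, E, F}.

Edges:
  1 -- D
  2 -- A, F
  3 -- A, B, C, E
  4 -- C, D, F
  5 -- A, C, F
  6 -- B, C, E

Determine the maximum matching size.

One maximum matching: 1–D, 2–A, 3–E, 4–C, 5–F, 6–B.
This saturates every left vertex, so 6 is the maximum.

6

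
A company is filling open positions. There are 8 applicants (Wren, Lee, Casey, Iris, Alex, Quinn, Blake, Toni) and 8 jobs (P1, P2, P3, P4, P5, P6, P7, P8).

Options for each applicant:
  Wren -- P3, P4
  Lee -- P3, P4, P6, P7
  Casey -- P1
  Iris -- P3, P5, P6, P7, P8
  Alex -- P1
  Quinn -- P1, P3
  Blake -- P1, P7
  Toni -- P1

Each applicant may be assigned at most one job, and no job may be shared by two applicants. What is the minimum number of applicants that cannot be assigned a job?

2

A valid assignment of size 6: Wren→P4, Lee→P6, Casey→P1, Iris→P8, Quinn→P3, Blake→P7.
The set {Casey, Alex, Toni} has only 1 neighbour ({P1}), so by Hall's theorem at most 6 of the 8 applicants can be matched.
That matches 6 of the 8, leaving 2 unmatched; no matching can do better.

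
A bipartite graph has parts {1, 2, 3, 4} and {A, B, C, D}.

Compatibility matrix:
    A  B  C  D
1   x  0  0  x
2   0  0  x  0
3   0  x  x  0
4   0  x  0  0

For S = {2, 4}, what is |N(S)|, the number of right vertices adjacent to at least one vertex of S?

The union of neighbours of {2, 4} is {B, C}, which has 2 elements.
Since |N(S)| = 2 ≥ |S| = 2, Hall's condition holds for this subset.

2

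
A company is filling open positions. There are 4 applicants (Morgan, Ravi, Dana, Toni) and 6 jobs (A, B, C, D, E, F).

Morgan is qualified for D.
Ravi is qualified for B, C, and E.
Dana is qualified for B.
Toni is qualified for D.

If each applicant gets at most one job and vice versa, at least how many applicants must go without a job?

1

For example, pair Morgan-D, Ravi-E, Dana-B.
The set {Morgan, Toni} has only 1 neighbour ({D}), so by Hall's theorem at most 3 of the 4 applicants can be matched.
That matches 3 of the 4, leaving 1 unmatched; no matching can do better.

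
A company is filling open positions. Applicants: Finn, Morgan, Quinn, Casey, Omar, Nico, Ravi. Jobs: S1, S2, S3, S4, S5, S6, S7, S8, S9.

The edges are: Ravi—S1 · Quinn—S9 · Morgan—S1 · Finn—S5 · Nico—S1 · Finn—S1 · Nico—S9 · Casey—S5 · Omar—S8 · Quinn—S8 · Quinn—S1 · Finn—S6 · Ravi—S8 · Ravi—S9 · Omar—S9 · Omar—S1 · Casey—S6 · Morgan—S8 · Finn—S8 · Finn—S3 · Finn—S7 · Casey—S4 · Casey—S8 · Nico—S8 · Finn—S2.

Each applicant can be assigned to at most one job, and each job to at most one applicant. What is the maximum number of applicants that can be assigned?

One maximum matching: Finn–S2, Morgan–S1, Quinn–S9, Casey–S4, Omar–S8.
The set {Morgan, Quinn, Omar, Nico, Ravi} has only 3 neighbours ({S1, S8, S9}), so by Hall's theorem at most 5 of the 7 applicants can be matched.

5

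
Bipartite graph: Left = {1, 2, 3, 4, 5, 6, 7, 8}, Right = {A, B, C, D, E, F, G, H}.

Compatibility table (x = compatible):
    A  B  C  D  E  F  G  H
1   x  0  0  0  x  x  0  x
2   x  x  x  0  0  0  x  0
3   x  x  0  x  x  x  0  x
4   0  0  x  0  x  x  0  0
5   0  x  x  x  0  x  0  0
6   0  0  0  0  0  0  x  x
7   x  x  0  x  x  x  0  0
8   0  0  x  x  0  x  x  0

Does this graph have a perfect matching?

Yes

For example, pair 1–H, 2–C, 3–A, 4–E, 5–B, 6–G, 7–D, 8–F.
Every left vertex is matched, so this is a perfect matching.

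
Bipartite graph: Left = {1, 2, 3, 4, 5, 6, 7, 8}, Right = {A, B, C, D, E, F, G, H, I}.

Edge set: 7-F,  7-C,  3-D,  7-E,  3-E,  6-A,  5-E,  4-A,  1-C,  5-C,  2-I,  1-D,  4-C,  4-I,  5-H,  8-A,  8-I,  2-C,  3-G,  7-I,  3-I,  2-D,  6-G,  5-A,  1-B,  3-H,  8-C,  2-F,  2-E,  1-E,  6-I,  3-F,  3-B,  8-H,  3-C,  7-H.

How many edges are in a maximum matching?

8

A valid assignment of size 8: 1-B, 2-F, 3-G, 4-C, 5-E, 6-A, 7-H, 8-I.
This saturates every left vertex, so 8 is the maximum.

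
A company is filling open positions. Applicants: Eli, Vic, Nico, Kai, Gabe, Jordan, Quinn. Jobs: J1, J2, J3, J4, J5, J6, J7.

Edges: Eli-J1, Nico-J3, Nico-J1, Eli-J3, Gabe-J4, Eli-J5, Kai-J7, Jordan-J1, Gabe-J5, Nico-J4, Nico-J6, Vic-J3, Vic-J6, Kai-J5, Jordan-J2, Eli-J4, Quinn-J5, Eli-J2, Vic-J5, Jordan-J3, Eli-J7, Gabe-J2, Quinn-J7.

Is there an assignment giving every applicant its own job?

Yes

A valid assignment of size 7: Eli→J2, Vic→J3, Nico→J6, Kai→J5, Gabe→J4, Jordan→J1, Quinn→J7.
Every applicant is matched, so this is a perfect matching.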